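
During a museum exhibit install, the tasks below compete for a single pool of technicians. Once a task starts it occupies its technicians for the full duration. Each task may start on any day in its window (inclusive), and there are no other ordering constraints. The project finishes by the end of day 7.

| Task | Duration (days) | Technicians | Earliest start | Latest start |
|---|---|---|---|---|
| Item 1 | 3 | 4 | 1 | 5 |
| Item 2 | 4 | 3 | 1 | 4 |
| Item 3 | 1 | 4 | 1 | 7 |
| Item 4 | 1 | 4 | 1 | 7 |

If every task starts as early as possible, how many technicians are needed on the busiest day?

Early-start schedule: Item 1@1, Item 2@1, Item 3@1, Item 4@1.
Load per day: day 1: 15, day 2: 7, day 3: 7, day 4: 3, day 5: 0, day 6: 0, day 7: 0.
Peak is 15.

15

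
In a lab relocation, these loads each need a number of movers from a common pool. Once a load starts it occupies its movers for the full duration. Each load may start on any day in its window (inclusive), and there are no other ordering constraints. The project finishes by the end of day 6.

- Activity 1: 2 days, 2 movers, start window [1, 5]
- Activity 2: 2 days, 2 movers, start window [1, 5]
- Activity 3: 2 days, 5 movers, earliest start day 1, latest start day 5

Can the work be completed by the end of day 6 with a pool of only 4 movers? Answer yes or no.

The minimum achievable peak is 5; 4 < 5, so no feasible schedule stays within the cap.

no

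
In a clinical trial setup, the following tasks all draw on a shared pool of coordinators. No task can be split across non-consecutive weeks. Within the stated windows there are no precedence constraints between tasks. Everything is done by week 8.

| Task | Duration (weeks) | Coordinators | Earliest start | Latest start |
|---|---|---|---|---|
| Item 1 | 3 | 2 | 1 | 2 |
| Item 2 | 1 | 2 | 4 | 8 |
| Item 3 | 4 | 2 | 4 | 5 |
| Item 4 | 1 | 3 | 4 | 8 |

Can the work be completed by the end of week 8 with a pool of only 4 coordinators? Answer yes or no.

Schedule Item 1@1, Item 2@4, Item 3@4, Item 4@8: w1:2  w2:2  w3:2  w4:4  w5:2  w6:2  w7:2  w8:3 — peak 4 ≤ 4.

yes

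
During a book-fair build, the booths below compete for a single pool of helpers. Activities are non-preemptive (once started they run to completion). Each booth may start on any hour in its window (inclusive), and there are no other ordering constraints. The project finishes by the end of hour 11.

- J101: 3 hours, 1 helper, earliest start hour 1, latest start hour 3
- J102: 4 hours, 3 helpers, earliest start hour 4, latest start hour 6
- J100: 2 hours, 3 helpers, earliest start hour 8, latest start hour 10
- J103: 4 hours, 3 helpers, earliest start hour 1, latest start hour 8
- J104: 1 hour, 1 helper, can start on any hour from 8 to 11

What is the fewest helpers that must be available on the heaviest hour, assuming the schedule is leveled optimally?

4

Early-start (J101@1, J102@4, J100@8, J103@1, J104@8) gives peak 6: h1:4  h2:4  h3:4  h4:6  h5:3  h6:3  h7:3  h8:4  h9:3  h10:0  h11:0.
Shift J102→5, J100→9.
Schedule J101@1, J102@5, J100@9, J103@1, J104@8: h1:4  h2:4  h3:4  h4:3  h5:3  h6:3  h7:3  h8:4  h9:3  h10:3  h11:0 — peak 4.
Total helper-hours = 34 over 11 hours ⇒ peak ≥ ⌈34/11⌉ = 4, so 4 is optimal.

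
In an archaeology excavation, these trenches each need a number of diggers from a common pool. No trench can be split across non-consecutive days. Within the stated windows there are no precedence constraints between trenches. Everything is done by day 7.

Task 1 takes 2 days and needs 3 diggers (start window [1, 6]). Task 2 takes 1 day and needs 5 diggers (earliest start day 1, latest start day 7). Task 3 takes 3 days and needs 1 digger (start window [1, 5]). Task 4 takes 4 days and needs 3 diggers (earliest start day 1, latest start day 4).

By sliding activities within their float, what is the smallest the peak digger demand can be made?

Early-start (Task 1@1, Task 2@1, Task 3@1, Task 4@1) gives peak 12: d1:12  d2:7  d3:4  d4:3  d5:0  d6:0  d7:0.
Shift Task 2→3, Task 3→4, Task 4→4.
Schedule Task 1@1, Task 2@3, Task 3@4, Task 4@4: d1:3  d2:3  d3:5  d4:4  d5:4  d6:4  d7:3 — peak 5.

5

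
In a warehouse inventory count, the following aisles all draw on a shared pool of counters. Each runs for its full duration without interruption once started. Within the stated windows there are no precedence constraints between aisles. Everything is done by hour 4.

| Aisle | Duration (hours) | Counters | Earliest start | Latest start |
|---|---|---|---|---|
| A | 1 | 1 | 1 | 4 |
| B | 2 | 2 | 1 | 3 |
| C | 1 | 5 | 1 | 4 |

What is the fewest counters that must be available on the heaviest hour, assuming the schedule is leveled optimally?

5

Early-start (A@1, B@1, C@1) gives peak 8: h1:8  h2:2  h3:0  h4:0.
Shift C→3.
Schedule A@1, B@1, C@3: h1:3  h2:2  h3:5  h4:0 — peak 5.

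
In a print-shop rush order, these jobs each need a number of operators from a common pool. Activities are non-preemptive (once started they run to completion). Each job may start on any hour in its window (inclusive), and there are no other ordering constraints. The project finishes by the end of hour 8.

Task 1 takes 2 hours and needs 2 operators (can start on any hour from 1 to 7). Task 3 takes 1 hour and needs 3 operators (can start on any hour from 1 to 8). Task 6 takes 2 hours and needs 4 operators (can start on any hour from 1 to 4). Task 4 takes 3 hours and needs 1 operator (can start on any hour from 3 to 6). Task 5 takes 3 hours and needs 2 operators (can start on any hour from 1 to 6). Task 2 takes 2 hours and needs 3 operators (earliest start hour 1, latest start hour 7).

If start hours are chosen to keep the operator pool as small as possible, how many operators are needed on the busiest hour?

4

Early-start (Task 1@1, Task 3@1, Task 6@1, Task 4@3, Task 5@1, Task 2@1) gives peak 14: h1:14  h2:11  h3:3  h4:1  h5:1  h6:0  h7:0  h8:0.
Shift Task 3→6, Task 6→4, Task 4→6, Task 2→7.
Schedule Task 1@1, Task 3@6, Task 6@4, Task 4@6, Task 5@1, Task 2@7: h1:4  h2:4  h3:2  h4:4  h5:4  h6:4  h7:4  h8:4 — peak 4.
Total operator-hours = 30 over 8 hours ⇒ peak ≥ ⌈30/8⌉ = 4, so 4 is optimal.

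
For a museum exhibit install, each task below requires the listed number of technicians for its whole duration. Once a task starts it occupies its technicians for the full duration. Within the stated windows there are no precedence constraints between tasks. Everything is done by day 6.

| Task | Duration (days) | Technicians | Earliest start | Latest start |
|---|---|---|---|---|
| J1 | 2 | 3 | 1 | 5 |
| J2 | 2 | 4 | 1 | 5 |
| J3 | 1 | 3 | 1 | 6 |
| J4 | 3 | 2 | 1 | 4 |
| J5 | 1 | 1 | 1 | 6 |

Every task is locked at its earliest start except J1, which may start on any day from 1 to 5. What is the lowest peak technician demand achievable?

J1@1: d1:13  d2:9  d3:2  d4:0  d5:0  d6:0 → peak 13
J1@2: d1:10  d2:9  d3:5  d4:0  d5:0  d6:0 → peak 10
J1@3: d1:10  d2:6  d3:5  d4:3  d5:0  d6:0 → peak 10
J1@4: d1:10  d2:6  d3:2  d4:3  d5:3  d6:0 → peak 10
J1@5: d1:10  d2:6  d3:2  d4:0  d5:3  d6:3 → peak 10
Best is J1@2, peak 10.

10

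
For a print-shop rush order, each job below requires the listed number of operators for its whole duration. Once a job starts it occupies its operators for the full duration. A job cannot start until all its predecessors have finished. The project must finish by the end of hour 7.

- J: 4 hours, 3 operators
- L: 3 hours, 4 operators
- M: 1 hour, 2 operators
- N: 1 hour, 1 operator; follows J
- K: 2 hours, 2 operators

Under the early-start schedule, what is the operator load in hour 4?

At early start, hour 4 has: J.
Demand: 3 = 3.

3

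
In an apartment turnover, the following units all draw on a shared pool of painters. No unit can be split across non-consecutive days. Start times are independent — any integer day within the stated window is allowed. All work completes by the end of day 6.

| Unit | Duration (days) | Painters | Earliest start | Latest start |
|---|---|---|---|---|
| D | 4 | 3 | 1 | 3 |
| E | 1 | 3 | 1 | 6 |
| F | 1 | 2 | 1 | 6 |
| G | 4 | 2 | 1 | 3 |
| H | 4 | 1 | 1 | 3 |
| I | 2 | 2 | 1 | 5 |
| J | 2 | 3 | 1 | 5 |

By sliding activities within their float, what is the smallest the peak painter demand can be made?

7

Early-start (D@1, E@1, F@1, G@1, H@1, I@1, J@1) gives peak 16: d1:16  d2:11  d3:6  d4:6  d5:0  d6:0.
Shift F→2, G→3, I→5, J→5.
Schedule D@1, E@1, F@2, G@3, H@1, I@5, J@5: d1:7  d2:6  d3:6  d4:6  d5:7  d6:7 — peak 7.
Total painter-days = 39 over 6 days ⇒ peak ≥ ⌈39/6⌉ = 7, so 7 is optimal.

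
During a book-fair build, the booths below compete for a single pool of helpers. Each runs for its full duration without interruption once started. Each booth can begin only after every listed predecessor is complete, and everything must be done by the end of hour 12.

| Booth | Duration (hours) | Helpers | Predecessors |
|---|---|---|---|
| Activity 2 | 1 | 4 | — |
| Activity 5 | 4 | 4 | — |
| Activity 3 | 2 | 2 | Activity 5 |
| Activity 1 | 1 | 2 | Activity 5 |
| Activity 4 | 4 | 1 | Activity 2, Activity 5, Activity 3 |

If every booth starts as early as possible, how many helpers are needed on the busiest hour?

Early-start schedule: Activity 2@1, Activity 5@1, Activity 3@5, Activity 1@5, Activity 4@7.
Load per hour: hour 1: 8, hour 2: 4, hour 3: 4, hour 4: 4, hour 5: 4, hour 6: 2, hour 7: 1, hour 8: 1, hour 9: 1, hour 10: 1, hour 11: 0, hour 12: 0.
Peak is 8.

8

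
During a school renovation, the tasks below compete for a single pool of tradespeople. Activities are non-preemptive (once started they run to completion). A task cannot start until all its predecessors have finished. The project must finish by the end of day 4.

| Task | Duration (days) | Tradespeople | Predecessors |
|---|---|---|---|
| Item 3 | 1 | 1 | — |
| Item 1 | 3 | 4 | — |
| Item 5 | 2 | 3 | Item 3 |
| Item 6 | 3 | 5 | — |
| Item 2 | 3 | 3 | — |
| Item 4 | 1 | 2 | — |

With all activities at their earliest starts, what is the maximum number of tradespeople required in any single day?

Early-start schedule: Item 3@1, Item 1@1, Item 5@2, Item 6@1, Item 2@1, Item 4@1.
Load per day: day 1: 15, day 2: 15, day 3: 15, day 4: 0.
Peak is 15.

15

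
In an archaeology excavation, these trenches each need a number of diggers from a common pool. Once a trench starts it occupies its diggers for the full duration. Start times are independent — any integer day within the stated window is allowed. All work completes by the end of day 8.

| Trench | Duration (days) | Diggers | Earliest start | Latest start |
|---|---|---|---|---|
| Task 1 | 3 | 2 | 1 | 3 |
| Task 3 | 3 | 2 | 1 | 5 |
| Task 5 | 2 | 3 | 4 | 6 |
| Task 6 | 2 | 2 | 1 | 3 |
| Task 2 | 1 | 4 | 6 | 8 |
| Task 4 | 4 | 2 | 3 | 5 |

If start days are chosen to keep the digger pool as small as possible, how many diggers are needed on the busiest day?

Early-start (Task 1@1, Task 3@1, Task 5@4, Task 6@1, Task 2@6, Task 4@3) gives peak 6: d1:6  d2:6  d3:6  d4:5  d5:5  d6:6  d7:0  d8:0.
Shift Task 3→3, Task 5→6, Task 2→8, Task 4→4.
Schedule Task 1@1, Task 3@3, Task 5@6, Task 6@1, Task 2@8, Task 4@4: d1:4  d2:4  d3:4  d4:4  d5:4  d6:5  d7:5  d8:4 — peak 5.
Total digger-days = 34 over 8 days ⇒ peak ≥ ⌈34/8⌉ = 5, so 5 is optimal.

5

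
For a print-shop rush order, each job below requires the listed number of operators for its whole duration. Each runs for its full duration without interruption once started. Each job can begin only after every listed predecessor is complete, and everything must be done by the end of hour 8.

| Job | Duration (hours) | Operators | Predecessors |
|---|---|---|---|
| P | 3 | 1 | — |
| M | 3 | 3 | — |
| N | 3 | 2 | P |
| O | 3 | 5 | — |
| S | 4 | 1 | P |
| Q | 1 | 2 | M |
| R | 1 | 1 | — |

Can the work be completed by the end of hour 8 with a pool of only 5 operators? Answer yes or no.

The minimum achievable peak is 6; 5 < 6, so no feasible schedule stays within the cap.

no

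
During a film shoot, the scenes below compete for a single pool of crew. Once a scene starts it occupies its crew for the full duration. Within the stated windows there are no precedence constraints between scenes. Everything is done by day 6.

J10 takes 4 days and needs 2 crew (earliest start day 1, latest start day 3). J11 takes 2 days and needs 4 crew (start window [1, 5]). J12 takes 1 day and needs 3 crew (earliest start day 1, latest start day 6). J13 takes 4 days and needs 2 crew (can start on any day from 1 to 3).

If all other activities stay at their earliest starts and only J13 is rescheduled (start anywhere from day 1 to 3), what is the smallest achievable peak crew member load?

J13@1: d1:11  d2:8  d3:4  d4:4  d5:0  d6:0 → peak 11
J13@2: d1:9  d2:8  d3:4  d4:4  d5:2  d6:0 → peak 9
J13@3: d1:9  d2:6  d3:4  d4:4  d5:2  d6:2 → peak 9
Best is J13@2, peak 9.

9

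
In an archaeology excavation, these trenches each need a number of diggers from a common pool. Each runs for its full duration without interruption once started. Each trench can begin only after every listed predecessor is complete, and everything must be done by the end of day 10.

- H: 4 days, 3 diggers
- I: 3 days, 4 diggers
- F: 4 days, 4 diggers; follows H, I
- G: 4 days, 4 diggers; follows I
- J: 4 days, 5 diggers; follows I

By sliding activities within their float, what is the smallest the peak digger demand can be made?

Schedule H@1, I@1, F@5, G@4, J@4: d1:7  d2:7  d3:7  d4:12  d5:13  d6:13  d7:13  d8:4  d9:0  d10:0 — peak 13.

13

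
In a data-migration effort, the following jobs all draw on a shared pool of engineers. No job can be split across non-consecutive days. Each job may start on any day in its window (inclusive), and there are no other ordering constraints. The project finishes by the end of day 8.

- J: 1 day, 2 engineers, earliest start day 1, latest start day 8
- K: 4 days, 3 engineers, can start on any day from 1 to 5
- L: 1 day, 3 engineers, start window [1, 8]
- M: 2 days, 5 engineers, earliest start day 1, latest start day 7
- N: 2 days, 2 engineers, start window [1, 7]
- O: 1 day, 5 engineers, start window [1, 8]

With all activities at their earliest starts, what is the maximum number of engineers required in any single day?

Early-start schedule: J@1, K@1, L@1, M@1, N@1, O@1.
Load per day: day 1: 20, day 2: 10, day 3: 3, day 4: 3, day 5: 0, day 6: 0, day 7: 0, day 8: 0.
Peak is 20.

20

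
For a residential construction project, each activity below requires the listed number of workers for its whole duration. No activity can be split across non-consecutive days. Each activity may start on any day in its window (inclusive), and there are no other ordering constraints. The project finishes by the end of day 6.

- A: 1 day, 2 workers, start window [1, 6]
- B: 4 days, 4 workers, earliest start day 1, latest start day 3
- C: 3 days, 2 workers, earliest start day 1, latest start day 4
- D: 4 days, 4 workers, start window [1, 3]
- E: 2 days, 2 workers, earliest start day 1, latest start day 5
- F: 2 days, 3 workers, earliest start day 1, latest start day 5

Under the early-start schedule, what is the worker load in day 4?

8

At early start, day 4 has: B, D.
Demand: 4 + 4 = 8.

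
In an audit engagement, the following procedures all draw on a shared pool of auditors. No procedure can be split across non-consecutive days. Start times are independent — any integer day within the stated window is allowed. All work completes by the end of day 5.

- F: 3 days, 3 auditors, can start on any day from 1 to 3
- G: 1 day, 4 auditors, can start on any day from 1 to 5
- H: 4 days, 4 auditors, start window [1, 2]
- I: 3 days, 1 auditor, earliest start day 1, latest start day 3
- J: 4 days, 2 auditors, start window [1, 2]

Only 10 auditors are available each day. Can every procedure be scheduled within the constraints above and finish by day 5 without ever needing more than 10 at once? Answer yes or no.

yes

Schedule F@1, G@1, H@2, I@1, J@1: d1:10  d2:10  d3:10  d4:6  d5:4 — peak 10 ≤ 10.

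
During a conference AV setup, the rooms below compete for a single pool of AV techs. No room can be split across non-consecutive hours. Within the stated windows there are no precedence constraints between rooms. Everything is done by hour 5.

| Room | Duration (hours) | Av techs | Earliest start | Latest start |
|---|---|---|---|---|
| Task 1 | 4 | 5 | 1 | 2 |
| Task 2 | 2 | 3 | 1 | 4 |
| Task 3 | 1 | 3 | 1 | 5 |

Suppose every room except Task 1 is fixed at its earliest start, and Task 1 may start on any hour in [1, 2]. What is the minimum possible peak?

8

Task 1@1: h1:11  h2:8  h3:5  h4:5  h5:0 → peak 11
Task 1@2: h1:6  h2:8  h3:5  h4:5  h5:5 → peak 8
Best is Task 1@2, peak 8.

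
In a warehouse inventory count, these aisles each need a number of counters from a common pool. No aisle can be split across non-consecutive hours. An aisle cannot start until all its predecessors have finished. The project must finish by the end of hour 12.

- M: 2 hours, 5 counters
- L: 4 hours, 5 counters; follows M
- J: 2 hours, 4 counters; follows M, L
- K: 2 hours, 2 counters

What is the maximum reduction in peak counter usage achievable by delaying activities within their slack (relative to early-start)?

2

Early-start peak: h1:7  h2:7  h3:5  h4:5  h5:5  h6:5  h7:4  h8:4  h9:0  h10:0  h11:0  h12:0 ⇒ 7.
Leveled (M@1, L@3, J@7, K@9): h1:5  h2:5  h3:5  h4:5  h5:5  h6:5  h7:4  h8:4  h9:2  h10:2  h11:0  h12:0 ⇒ 5.
Reduction 7 − 5 = 2.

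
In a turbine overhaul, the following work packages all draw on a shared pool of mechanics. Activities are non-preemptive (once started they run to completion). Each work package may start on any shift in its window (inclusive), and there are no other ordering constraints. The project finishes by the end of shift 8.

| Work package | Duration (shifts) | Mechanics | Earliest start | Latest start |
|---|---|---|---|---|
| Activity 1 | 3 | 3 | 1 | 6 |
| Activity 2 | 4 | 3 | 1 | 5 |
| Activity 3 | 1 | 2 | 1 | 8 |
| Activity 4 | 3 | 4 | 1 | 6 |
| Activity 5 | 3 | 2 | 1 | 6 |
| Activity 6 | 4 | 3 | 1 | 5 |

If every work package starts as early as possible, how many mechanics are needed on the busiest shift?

17

Early-start schedule: Activity 1@1, Activity 2@1, Activity 3@1, Activity 4@1, Activity 5@1, Activity 6@1.
Load per shift: shift 1: 17, shift 2: 15, shift 3: 15, shift 4: 6, shift 5: 0, shift 6: 0, shift 7: 0, shift 8: 0.
Peak is 17.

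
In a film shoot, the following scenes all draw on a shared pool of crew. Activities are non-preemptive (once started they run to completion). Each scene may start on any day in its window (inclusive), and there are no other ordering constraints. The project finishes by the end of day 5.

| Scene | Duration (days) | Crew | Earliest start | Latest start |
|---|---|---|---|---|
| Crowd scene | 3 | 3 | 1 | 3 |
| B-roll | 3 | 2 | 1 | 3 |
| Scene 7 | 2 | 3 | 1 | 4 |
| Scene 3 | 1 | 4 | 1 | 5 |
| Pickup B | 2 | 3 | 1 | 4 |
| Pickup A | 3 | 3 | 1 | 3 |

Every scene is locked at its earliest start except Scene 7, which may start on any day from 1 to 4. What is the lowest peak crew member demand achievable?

Scene 7@1: d1:18  d2:14  d3:8  d4:0  d5:0 → peak 18
Scene 7@2: d1:15  d2:14  d3:11  d4:0  d5:0 → peak 15
Scene 7@3: d1:15  d2:11  d3:11  d4:3  d5:0 → peak 15
Scene 7@4: d1:15  d2:11  d3:8  d4:3  d5:3 → peak 15
Best is Scene 7@2, peak 15.

15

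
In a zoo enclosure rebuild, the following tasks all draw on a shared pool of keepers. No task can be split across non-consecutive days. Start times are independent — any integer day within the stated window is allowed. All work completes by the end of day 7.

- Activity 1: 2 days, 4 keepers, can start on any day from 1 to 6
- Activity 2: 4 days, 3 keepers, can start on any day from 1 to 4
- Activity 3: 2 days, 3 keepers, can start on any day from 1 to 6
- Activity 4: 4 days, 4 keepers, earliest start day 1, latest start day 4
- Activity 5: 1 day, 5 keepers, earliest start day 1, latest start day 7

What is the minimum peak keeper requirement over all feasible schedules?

7

Early-start (Activity 1@1, Activity 2@1, Activity 3@1, Activity 4@1, Activity 5@1) gives peak 19: d1:19  d2:14  d3:7  d4:7  d5:0  d6:0  d7:0.
Shift Activity 3→5, Activity 4→3, Activity 5→7.
Schedule Activity 1@1, Activity 2@1, Activity 3@5, Activity 4@3, Activity 5@7: d1:7  d2:7  d3:7  d4:7  d5:7  d6:7  d7:5 — peak 7.
Total keeper-days = 47 over 7 days ⇒ peak ≥ ⌈47/7⌉ = 7, so 7 is optimal.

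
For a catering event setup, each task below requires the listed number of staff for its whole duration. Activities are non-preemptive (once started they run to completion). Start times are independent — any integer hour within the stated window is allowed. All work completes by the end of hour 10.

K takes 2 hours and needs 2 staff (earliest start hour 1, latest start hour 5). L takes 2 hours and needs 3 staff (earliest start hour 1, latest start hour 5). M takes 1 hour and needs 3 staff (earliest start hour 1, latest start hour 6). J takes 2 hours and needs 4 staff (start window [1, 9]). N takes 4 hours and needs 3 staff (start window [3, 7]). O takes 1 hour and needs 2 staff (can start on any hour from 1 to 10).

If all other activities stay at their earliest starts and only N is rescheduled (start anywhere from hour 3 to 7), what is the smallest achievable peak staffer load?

14

N@3: h1:14  h2:9  h3:3  h4:3  h5:3  h6:3  h7:0  h8:0  h9:0  h10:0 → peak 14
N@4: h1:14  h2:9  h3:0  h4:3  h5:3  h6:3  h7:3  h8:0  h9:0  h10:0 → peak 14
N@5: h1:14  h2:9  h3:0  h4:0  h5:3  h6:3  h7:3  h8:3  h9:0  h10:0 → peak 14
N@6: h1:14  h2:9  h3:0  h4:0  h5:0  h6:3  h7:3  h8:3  h9:3  h10:0 → peak 14
N@7: h1:14  h2:9  h3:0  h4:0  h5:0  h6:0  h7:3  h8:3  h9:3  h10:3 → peak 14
Best is N@3, peak 14.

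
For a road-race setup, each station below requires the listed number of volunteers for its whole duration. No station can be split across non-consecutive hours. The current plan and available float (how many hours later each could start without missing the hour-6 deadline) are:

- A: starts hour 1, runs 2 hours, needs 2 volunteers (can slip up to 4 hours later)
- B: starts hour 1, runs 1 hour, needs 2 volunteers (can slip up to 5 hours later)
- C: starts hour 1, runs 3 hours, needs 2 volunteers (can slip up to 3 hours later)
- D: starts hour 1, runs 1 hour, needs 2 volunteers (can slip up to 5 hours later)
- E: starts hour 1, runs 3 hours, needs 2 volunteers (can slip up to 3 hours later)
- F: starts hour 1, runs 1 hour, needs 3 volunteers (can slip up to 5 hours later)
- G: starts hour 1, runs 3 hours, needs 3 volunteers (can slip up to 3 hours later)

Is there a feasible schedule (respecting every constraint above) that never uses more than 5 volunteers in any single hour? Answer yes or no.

no

Total volunteer-hours = 32; over 6 hours the average is 32/6 > 5, so some hour must exceed 5.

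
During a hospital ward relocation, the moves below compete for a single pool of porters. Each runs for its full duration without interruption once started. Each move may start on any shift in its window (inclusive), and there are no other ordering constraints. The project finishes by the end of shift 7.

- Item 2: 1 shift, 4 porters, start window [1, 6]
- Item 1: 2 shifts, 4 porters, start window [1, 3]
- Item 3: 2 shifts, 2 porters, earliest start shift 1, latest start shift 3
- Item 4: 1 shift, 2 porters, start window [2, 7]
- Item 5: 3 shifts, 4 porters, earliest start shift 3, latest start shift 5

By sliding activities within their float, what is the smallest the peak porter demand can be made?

Early-start (Item 2@1, Item 1@1, Item 3@1, Item 4@2, Item 5@3) gives peak 10: s1:10  s2:8  s3:4  s4:4  s5:4  s6:0  s7:0.
Shift Item 1→2, Item 4→3, Item 5→4.
Schedule Item 2@1, Item 1@2, Item 3@1, Item 4@3, Item 5@4: s1:6  s2:6  s3:6  s4:4  s5:4  s6:4  s7:0 — peak 6.

6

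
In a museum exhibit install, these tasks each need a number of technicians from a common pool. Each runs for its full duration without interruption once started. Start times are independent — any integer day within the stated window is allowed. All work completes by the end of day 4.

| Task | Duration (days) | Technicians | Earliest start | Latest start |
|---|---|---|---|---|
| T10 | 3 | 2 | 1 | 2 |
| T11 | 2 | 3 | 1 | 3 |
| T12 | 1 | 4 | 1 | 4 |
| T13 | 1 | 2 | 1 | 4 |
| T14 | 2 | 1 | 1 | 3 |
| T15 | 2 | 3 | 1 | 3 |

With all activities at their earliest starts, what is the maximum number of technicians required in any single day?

15

Early-start schedule: T10@1, T11@1, T12@1, T13@1, T14@1, T15@1.
Load per day: day 1: 15, day 2: 9, day 3: 2, day 4: 0.
Peak is 15.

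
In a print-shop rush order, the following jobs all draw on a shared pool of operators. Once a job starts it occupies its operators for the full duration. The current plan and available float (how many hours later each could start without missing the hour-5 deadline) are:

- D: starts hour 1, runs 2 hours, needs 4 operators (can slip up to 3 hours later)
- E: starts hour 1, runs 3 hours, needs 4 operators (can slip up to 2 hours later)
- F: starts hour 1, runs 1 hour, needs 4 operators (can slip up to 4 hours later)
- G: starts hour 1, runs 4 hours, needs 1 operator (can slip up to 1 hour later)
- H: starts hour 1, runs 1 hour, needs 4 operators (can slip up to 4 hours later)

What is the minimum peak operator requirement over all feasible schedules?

Early-start (D@1, E@1, F@1, G@1, H@1) gives peak 17: h1:17  h2:9  h3:5  h4:1  h5:0.
Shift F→3, H→4.
Schedule D@1, E@1, F@3, G@1, H@4: h1:9  h2:9  h3:9  h4:5  h5:0 — peak 9.

9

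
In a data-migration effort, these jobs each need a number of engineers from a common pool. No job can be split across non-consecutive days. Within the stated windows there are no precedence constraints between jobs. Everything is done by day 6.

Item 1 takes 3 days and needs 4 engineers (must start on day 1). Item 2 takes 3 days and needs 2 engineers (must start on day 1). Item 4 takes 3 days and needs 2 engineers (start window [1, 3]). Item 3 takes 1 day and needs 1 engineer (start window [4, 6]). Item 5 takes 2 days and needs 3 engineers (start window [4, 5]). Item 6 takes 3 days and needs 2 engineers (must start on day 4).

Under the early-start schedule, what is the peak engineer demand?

Early-start schedule: Item 1@1, Item 2@1, Item 4@1, Item 3@4, Item 5@4, Item 6@4.
Load per day: day 1: 8, day 2: 8, day 3: 8, day 4: 6, day 5: 5, day 6: 2.
Peak is 8.

8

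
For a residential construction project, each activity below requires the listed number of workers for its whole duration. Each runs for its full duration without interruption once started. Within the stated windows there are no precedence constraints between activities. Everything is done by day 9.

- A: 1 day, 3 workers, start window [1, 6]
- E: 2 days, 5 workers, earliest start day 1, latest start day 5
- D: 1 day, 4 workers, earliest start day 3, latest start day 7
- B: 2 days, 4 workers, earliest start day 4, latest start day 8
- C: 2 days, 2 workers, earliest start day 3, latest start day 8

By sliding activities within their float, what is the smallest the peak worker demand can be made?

5

Early-start (A@1, E@1, D@3, B@4, C@3) gives peak 8: d1:8  d2:5  d3:6  d4:6  d5:4  d6:0  d7:0  d8:0  d9:0.
Shift E→2, D→4, B→5, C→7.
Schedule A@1, E@2, D@4, B@5, C@7: d1:3  d2:5  d3:5  d4:4  d5:4  d6:4  d7:2  d8:2  d9:0 — peak 5.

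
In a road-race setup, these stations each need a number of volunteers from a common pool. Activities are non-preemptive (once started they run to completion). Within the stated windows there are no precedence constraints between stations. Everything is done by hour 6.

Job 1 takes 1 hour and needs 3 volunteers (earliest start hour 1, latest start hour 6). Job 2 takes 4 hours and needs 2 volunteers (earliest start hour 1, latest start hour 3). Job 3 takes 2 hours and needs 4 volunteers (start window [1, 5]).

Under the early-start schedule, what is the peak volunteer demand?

Early-start schedule: Job 1@1, Job 2@1, Job 3@1.
Load per hour: hour 1: 9, hour 2: 6, hour 3: 2, hour 4: 2, hour 5: 0, hour 6: 0.
Peak is 9.

9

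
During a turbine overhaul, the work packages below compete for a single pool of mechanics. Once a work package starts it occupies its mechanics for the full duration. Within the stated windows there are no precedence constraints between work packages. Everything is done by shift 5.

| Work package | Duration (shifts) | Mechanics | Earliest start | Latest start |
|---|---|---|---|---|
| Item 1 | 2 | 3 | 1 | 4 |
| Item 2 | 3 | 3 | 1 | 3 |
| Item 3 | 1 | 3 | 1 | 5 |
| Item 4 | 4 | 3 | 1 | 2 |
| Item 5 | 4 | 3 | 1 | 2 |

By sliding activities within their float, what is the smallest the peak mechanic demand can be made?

9

Early-start (Item 1@1, Item 2@1, Item 3@1, Item 4@1, Item 5@1) gives peak 15: s1:15  s2:12  s3:9  s4:6  s5:0.
Shift Item 2→3, Item 5→2.
Schedule Item 1@1, Item 2@3, Item 3@1, Item 4@1, Item 5@2: s1:9  s2:9  s3:9  s4:9  s5:6 — peak 9.
Total mechanic-shifts = 42 over 5 shifts ⇒ peak ≥ ⌈42/5⌉ = 9, so 9 is optimal.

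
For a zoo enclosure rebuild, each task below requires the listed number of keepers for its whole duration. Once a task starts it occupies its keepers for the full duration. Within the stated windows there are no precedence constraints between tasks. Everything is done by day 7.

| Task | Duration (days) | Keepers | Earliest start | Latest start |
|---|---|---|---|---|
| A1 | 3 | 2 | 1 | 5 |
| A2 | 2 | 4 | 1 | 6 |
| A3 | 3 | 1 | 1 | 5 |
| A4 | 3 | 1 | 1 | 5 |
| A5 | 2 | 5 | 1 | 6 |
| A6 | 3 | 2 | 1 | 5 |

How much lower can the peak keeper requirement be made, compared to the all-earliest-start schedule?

Early-start peak: d1:15  d2:15  d3:6  d4:0  d5:0  d6:0  d7:0 ⇒ 15.
Leveled (A1@1, A2@1, A3@3, A4@3, A5@6, A6@3): d1:6  d2:6  d3:6  d4:4  d5:4  d6:5  d7:5 ⇒ 6.
Reduction 15 − 6 = 9.

9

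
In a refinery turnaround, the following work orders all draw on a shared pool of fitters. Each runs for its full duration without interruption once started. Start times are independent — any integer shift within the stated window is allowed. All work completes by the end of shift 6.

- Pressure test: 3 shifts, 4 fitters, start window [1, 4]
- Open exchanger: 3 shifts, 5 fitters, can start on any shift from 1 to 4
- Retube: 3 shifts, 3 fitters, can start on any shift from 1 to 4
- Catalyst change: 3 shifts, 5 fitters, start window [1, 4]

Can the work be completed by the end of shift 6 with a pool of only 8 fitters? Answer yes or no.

no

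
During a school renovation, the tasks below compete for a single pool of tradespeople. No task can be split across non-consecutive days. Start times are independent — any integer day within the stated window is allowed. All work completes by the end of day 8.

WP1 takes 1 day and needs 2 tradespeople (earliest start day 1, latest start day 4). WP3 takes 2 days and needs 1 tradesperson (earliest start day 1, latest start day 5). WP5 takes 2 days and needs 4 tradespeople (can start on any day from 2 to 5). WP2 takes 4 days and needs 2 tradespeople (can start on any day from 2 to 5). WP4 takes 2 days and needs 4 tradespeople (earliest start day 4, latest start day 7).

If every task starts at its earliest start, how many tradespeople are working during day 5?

6

At early start, day 5 has: WP2, WP4.
Demand: 2 + 4 = 6.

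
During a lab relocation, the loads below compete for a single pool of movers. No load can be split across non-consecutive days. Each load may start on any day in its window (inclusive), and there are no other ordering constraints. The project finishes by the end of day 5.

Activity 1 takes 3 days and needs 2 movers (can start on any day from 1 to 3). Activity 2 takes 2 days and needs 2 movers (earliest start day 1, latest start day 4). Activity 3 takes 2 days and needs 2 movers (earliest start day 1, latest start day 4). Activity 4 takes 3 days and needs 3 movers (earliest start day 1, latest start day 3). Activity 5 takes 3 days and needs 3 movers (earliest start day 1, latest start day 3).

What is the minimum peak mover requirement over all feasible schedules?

8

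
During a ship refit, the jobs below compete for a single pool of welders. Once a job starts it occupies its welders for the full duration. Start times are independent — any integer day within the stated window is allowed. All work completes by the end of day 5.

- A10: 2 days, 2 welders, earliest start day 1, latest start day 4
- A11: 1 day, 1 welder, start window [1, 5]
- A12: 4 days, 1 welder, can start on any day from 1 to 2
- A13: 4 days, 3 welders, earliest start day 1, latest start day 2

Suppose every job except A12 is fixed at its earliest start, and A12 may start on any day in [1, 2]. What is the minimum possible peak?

A12@1: d1:7  d2:6  d3:4  d4:4  d5:0 → peak 7
A12@2: d1:6  d2:6  d3:4  d4:4  d5:1 → peak 6
Best is A12@2, peak 6.

6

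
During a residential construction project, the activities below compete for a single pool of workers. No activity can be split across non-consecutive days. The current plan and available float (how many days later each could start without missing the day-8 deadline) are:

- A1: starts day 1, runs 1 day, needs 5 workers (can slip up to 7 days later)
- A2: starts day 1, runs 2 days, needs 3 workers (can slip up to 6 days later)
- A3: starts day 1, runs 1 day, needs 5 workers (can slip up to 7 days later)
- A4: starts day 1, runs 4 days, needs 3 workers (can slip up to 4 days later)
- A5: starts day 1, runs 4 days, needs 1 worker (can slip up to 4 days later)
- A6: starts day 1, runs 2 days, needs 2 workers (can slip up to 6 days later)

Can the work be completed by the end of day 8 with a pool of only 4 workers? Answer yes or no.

no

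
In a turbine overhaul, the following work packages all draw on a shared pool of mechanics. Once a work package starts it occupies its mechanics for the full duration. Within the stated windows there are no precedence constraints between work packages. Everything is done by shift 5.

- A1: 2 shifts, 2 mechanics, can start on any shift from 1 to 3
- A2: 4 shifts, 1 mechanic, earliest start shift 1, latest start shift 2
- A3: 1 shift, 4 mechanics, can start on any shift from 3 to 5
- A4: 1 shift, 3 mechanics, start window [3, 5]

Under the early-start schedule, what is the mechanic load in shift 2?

3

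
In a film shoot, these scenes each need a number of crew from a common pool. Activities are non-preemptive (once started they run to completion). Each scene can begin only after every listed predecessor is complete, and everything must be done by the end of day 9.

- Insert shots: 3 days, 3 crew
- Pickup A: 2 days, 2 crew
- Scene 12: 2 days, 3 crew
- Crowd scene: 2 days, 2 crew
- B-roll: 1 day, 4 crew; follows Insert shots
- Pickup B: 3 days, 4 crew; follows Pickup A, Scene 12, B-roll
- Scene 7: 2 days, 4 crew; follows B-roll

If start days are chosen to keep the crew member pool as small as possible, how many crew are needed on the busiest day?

6

Early-start (Insert shots@1, Pickup A@1, Scene 12@1, Crowd scene@1, B-roll@4, Pickup B@5, Scene 7@5) gives peak 10: d1:10  d2:10  d3:3  d4:4  d5:8  d6:8  d7:4  d8:0  d9:0.
Shift Pickup A→3, Crowd scene→5, Scene 7→8.
Schedule Insert shots@1, Pickup A@3, Scene 12@1, Crowd scene@5, B-roll@4, Pickup B@5, Scene 7@8: d1:6  d2:6  d3:5  d4:6  d5:6  d6:6  d7:4  d8:4  d9:4 — peak 6.
Total crew member-days = 47 over 9 days ⇒ peak ≥ ⌈47/9⌉ = 6, so 6 is optimal.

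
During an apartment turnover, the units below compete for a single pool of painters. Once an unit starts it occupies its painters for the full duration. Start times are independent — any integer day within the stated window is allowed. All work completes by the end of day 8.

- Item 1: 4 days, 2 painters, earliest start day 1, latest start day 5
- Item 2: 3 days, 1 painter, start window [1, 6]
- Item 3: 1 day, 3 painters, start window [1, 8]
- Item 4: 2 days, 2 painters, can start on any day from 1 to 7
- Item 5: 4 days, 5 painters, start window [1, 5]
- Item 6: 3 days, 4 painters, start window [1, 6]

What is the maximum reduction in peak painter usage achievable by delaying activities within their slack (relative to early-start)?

Early-start peak: d1:17  d2:14  d3:12  d4:7  d5:0  d6:0  d7:0  d8:0 ⇒ 17.
Leveled (Item 1@1, Item 2@1, Item 3@1, Item 4@5, Item 5@5, Item 6@2): d1:6  d2:7  d3:7  d4:6  d5:7  d6:7  d7:5  d8:5 ⇒ 7.
Reduction 17 − 7 = 10.

10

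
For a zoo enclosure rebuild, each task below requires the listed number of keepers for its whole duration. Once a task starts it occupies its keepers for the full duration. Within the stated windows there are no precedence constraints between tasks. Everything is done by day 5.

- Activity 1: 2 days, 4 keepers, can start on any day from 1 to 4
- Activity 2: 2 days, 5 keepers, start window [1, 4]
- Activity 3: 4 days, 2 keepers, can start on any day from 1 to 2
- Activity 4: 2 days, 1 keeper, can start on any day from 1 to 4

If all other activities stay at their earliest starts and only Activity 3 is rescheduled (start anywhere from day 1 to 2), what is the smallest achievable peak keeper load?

Activity 3@1: d1:12  d2:12  d3:2  d4:2  d5:0 → peak 12
Activity 3@2: d1:10  d2:12  d3:2  d4:2  d5:2 → peak 12
Best is Activity 3@1, peak 12.

12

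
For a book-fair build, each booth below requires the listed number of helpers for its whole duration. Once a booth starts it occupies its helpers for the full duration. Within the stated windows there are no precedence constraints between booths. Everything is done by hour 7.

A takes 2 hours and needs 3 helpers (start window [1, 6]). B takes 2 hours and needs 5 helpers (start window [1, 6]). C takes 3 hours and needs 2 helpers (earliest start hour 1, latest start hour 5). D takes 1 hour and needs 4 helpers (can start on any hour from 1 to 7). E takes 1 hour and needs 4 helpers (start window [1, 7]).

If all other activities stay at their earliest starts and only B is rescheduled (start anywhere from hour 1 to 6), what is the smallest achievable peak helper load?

13

B@1: h1:18  h2:10  h3:2  h4:0  h5:0  h6:0  h7:0 → peak 18
B@2: h1:13  h2:10  h3:7  h4:0  h5:0  h6:0  h7:0 → peak 13
B@3: h1:13  h2:5  h3:7  h4:5  h5:0  h6:0  h7:0 → peak 13
B@4: h1:13  h2:5  h3:2  h4:5  h5:5  h6:0  h7:0 → peak 13
B@5: h1:13  h2:5  h3:2  h4:0  h5:5  h6:5  h7:0 → peak 13
B@6: h1:13  h2:5  h3:2  h4:0  h5:0  h6:5  h7:5 → peak 13
Best is B@2, peak 13.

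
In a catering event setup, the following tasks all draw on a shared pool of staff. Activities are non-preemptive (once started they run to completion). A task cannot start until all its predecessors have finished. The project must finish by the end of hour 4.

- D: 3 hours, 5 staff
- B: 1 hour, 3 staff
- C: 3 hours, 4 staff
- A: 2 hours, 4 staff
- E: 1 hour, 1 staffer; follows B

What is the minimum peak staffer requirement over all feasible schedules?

13

Early-start (D@1, B@1, C@1, A@1, E@2) gives peak 16: h1:16  h2:14  h3:9  h4:0.
Shift A→2, E→4.
Schedule D@1, B@1, C@1, A@2, E@4: h1:12  h2:13  h3:13  h4:1 — peak 13.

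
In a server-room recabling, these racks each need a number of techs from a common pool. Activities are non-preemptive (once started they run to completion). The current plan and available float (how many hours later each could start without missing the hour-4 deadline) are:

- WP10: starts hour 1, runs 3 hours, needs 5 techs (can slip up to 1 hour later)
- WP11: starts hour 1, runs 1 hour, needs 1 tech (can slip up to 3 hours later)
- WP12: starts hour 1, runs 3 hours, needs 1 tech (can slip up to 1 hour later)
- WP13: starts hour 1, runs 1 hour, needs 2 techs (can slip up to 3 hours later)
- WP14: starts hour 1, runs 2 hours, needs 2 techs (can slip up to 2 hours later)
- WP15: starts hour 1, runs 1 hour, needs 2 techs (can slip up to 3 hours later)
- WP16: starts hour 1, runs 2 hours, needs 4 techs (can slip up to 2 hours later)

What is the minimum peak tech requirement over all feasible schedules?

Early-start (WP10@1, WP11@1, WP12@1, WP13@1, WP14@1, WP15@1, WP16@1) gives peak 17: h1:17  h2:12  h3:6  h4:0.
Shift WP13→2, WP15→4, WP16→3.
Schedule WP10@1, WP11@1, WP12@1, WP13@2, WP14@1, WP15@4, WP16@3: h1:9  h2:10  h3:10  h4:6 — peak 10.

10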